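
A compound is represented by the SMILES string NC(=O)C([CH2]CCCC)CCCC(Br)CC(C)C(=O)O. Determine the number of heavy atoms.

Every atom symbol written in the SMILES (organic subset) is one heavy atom; implicit H are not written.
Heavy atoms by element → Br:1, C:15, N:1, O:3.
Total: 20.

20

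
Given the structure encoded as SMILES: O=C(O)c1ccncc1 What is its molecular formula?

Walk through each heavy atom and fill implicit hydrogens from standard valence (C 4, N 3, O 2, S 2, halogen 1); for lowercase aromatic atoms, an aromatic c carries 1 H when it has two neighbours and 0 H with three, and aromatic n carries 0 H:
  atom 1: O, bond orders sum to 2 (valence 2) → 0 H
  atom 2: C, bond orders sum to 4 (valence 4) → 0 H
  atom 3: O, bond orders sum to 1 (valence 2) → 1 H
  atom 4: aromatic c, 3 neighbours → 0 H
  atom 5: aromatic c, 2 neighbours → 1 H
  atom 6: aromatic c, 2 neighbours → 1 H
  atom 7: aromatic n, 2 neighbours → 0 H
  atom 8: aromatic c, 2 neighbours → 1 H
  atom 9: aromatic c, 2 neighbours → 1 H
Totals → C:6, H:5, N:1, O:2.

C6H5NO2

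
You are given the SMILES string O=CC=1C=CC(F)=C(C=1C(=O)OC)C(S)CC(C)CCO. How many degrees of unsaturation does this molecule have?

Molecular formula: C15H19FO4S.
DoU = (2C + 2 + N − H − X) / 2, where X is the halogen count and O/S are ignored.
    = (2·15 + 2 + 0 − 19 − 1) / 2 = 12 / 2 = 6.

6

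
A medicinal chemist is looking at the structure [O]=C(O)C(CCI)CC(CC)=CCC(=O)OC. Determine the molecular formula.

C12H19IO4

Walk through each heavy atom and fill implicit hydrogens from standard valence (C 4, N 3, O 2, S 2, halogen 1):
  atom 1: O with explicit H count 0
  atom 2: C, bond orders sum to 4 (valence 4) → 0 H
  atom 3: O, bond orders sum to 1 (valence 2) → 1 H
  atom 4: C, bond orders sum to 3 (valence 4) → 1 H
  atom 5: C, bond orders sum to 2 (valence 4) → 2 H
  atom 6: C, bond orders sum to 2 (valence 4) → 2 H
  atom 7: I (halogen, monovalent) → 0 H
  atom 8: C, bond orders sum to 2 (valence 4) → 2 H
  atom 9: C, bond orders sum to 4 (valence 4) → 0 H
  atom 10: C, bond orders sum to 2 (valence 4) → 2 H
  atom 11: C, bond orders sum to 1 (valence 4) → 3 H
  atom 12: C, bond orders sum to 3 (valence 4) → 1 H
  atom 13: C, bond orders sum to 2 (valence 4) → 2 H
  atom 14: C, bond orders sum to 4 (valence 4) → 0 H
  atom 15: O, bond orders sum to 2 (valence 2) → 0 H
  atom 16: O, bond orders sum to 2 (valence 2) → 0 H
  atom 17: C, bond orders sum to 1 (valence 4) → 3 H
Totals → C:12, H:19, I:1, O:4.
In Hill order: C12H19IO4.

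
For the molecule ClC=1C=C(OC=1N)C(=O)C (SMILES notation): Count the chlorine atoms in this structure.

Scan the SMILES for Cl atoms (remember two-letter symbols like Cl and Br are single atoms).
Chlorine count: 1.

1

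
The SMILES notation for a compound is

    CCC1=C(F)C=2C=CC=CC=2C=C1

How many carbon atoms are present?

Count every carbon token in the SMILES (each C, including those in ring-closure positions and inside branches).
Carbon count: 12.

12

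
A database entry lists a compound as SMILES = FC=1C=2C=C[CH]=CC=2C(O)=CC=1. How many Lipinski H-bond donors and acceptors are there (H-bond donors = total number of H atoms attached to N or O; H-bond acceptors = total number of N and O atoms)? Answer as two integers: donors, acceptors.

Donors: find every N or O and count the H atoms it carries.
  atom 10 (O): bond orders sum to 1 → 1 H
Lipinski HBD = 1.
Acceptors: N atoms = 0, O atoms = 1 → HBA = 1.

1, 1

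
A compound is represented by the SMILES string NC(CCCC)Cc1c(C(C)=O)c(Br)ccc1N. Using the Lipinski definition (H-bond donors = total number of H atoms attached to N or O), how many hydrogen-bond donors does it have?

Donors: find every N or O and count the H atoms it carries.
  atom 1 (N): bond orders sum to 1 → 2 H
  atom 12 (O): bond orders sum to 2 → 0 H
  atom 18 (N): bond orders sum to 1 → 2 H
Lipinski HBD = 4.

4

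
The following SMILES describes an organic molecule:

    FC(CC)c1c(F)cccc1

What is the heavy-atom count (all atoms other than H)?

Every atom symbol written in the SMILES (organic subset) is one heavy atom; implicit H are not written.
Heavy atoms by element → C:9, F:2.
Total: 11.

11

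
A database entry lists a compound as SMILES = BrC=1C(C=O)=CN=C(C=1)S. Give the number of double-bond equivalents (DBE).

5

Molecular formula: C6H4BrNOS.
DoU = (2C + 2 + N − H − X) / 2, where X is the halogen count and O/S are ignored.
    = (2·6 + 2 + 1 − 4 − 1) / 2 = 10 / 2 = 5.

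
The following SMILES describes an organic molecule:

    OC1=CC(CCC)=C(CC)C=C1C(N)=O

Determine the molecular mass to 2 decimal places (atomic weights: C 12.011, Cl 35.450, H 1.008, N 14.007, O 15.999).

First, the molecular formula is C12H17NO2 (counting implicit H from valence).
  C: 12 × 12.011 = 144.132
  H: 17 × 1.008 = 17.136
  N: 1 × 14.007 = 14.007
  O: 2 × 15.999 = 31.998
Sum: 12×12.011 + 17×1.008 + 1×14.007 + 2×15.999 = 207.273 → 207.27 g/mol.

207.27 g/mol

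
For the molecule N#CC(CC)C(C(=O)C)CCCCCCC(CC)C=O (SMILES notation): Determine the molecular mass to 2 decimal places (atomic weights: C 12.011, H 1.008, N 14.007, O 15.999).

First, the molecular formula is C17H29NO2 (counting implicit H from valence).
  C: 17 × 12.011 = 204.187
  H: 29 × 1.008 = 29.232
  N: 1 × 14.007 = 14.007
  O: 2 × 15.999 = 31.998
Sum: 17×12.011 + 29×1.008 + 1×14.007 + 2×15.999 = 279.424 → 279.42 g/mol.

279.42 g/mol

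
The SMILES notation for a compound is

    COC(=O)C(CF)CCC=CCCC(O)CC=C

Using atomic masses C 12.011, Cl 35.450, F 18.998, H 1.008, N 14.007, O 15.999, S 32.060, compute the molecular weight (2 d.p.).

258.33 g/mol

First, the molecular formula is C14H23FO3 (counting implicit H from valence).
  C: 14 × 12.011 = 168.154
  F: 1 × 18.998 = 18.998
  H: 23 × 1.008 = 23.184
  O: 3 × 15.999 = 47.997
Sum: 14×12.011 + 1×18.998 + 23×1.008 + 3×15.999 = 258.333 → 258.33 g/mol.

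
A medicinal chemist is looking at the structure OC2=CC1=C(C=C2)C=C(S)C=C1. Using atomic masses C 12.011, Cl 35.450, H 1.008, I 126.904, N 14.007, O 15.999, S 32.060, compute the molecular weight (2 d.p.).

176.23 g/mol

First, the molecular formula is C10H8OS (counting implicit H from valence).
  C: 10 × 12.011 = 120.110
  H: 8 × 1.008 = 8.064
  O: 1 × 15.999 = 15.999
  S: 1 × 32.060 = 32.060
Sum: 10×12.011 + 8×1.008 + 1×15.999 + 1×32.060 = 176.233 → 176.23 g/mol.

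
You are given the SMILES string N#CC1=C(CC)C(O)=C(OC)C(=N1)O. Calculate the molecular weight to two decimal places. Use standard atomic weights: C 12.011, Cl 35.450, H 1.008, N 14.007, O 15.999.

First, the molecular formula is C9H10N2O3 (counting implicit H from valence).
  C: 9 × 12.011 = 108.099
  H: 10 × 1.008 = 10.080
  N: 2 × 14.007 = 28.014
  O: 3 × 15.999 = 47.997
Sum: 9×12.011 + 10×1.008 + 2×14.007 + 3×15.999 = 194.190 → 194.19 g/mol.

194.19 g/mol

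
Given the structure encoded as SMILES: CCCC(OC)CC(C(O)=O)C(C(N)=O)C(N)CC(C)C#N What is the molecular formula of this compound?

Walk through each heavy atom and fill implicit hydrogens from standard valence (C 4, N 3, O 2, S 2, halogen 1):
  atom 1: C, bond orders sum to 1 (valence 4) → 3 H
  atom 2: C, bond orders sum to 2 (valence 4) → 2 H
  atom 3: C, bond orders sum to 2 (valence 4) → 2 H
  atom 4: C, bond orders sum to 3 (valence 4) → 1 H
  atom 5: O, bond orders sum to 2 (valence 2) → 0 H
  atom 6: C, bond orders sum to 1 (valence 4) → 3 H
  atom 7: C, bond orders sum to 2 (valence 4) → 2 H
  atom 8: C, bond orders sum to 3 (valence 4) → 1 H
  atom 9: C, bond orders sum to 4 (valence 4) → 0 H
  atom 10: O, bond orders sum to 1 (valence 2) → 1 H
  atom 11: O, bond orders sum to 2 (valence 2) → 0 H
  atom 12: C, bond orders sum to 3 (valence 4) → 1 H
  atom 13: C, bond orders sum to 4 (valence 4) → 0 H
  atom 14: N, bond orders sum to 1 (valence 3) → 2 H
  atom 15: O, bond orders sum to 2 (valence 2) → 0 H
  atom 16: C, bond orders sum to 3 (valence 4) → 1 H
  atom 17: N, bond orders sum to 1 (valence 3) → 2 H
  atom 18: C, bond orders sum to 2 (valence 4) → 2 H
  atom 19: C, bond orders sum to 3 (valence 4) → 1 H
  atom 20: C, bond orders sum to 1 (valence 4) → 3 H
  atom 21: C, bond orders sum to 4 (valence 4) → 0 H
  atom 22: N, bond orders sum to 3 (valence 3) → 0 H
Totals → C:15, H:27, N:3, O:4.

C15H27N3O4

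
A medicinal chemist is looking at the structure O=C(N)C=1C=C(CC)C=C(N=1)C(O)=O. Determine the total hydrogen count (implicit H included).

Walk through each heavy atom and fill implicit hydrogens from standard valence (C 4, N 3, O 2, S 2, halogen 1):
  atom 1: O, bond orders sum to 2 (valence 2) → 0 H
  atom 2: C, bond orders sum to 4 (valence 4) → 0 H
  atom 3: N, bond orders sum to 1 (valence 3) → 2 H
  atom 4: C, bond orders sum to 4 (valence 4) → 0 H
  atom 5: C, bond orders sum to 3 (valence 4) → 1 H
  atom 6: C, bond orders sum to 4 (valence 4) → 0 H
  atom 7: C, bond orders sum to 2 (valence 4) → 2 H
  atom 8: C, bond orders sum to 1 (valence 4) → 3 H
  atom 9: C, bond orders sum to 3 (valence 4) → 1 H
  atom 10: C, bond orders sum to 4 (valence 4) → 0 H
  atom 11: N, bond orders sum to 3 (valence 3) → 0 H
  atom 12: C, bond orders sum to 4 (valence 4) → 0 H
  atom 13: O, bond orders sum to 1 (valence 2) → 1 H
  atom 14: O, bond orders sum to 2 (valence 2) → 0 H
Total hydrogens: 10.

10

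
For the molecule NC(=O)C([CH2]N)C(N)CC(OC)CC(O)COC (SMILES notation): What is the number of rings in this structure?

0

In SMILES, each pair of matching ring-closure digits denotes one ring-closing bond; the number of such bonds equals the number of independent rings.
Ring-closure bonds here: 0.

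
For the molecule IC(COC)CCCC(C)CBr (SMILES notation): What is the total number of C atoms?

Count every carbon token in the SMILES (each C, including those in ring-closure positions and inside branches).
Carbon count: 9.

9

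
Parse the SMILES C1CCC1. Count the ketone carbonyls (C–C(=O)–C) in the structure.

0

Scan the SMILES for the ketone motif — none present.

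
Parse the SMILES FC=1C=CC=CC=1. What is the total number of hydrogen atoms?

Walk through each heavy atom and fill implicit hydrogens from standard valence (C 4, N 3, O 2, S 2, halogen 1):
  atom 1: F (halogen, monovalent) → 0 H
  atom 2: C, bond orders sum to 4 (valence 4) → 0 H
  atom 3: C, bond orders sum to 3 (valence 4) → 1 H
  atom 4: C, bond orders sum to 3 (valence 4) → 1 H
  atom 5: C, bond orders sum to 3 (valence 4) → 1 H
  atom 6: C, bond orders sum to 3 (valence 4) → 1 H
  atom 7: C, bond orders sum to 3 (valence 4) → 1 H
Total hydrogens: 5.

5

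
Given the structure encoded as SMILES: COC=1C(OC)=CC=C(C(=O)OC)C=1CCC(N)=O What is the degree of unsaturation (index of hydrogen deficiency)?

6

Degree of unsaturation = (number of rings) + (number of π bonds).
Ring closures in the SMILES: 1.
π bonds: 5 double bonds (each 1 DoU) → 5 DoU from unsaturation.
Total DoU = 1 + 5 = 6.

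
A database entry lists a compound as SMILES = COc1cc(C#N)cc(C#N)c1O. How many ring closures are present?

1

In SMILES, each pair of matching ring-closure digits denotes one ring-closing bond; the number of such bonds equals the number of independent rings.
Ring-closure bonds here: 1.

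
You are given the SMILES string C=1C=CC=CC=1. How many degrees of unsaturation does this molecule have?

Degree of unsaturation = (number of rings) + (number of π bonds).
Ring closures in the SMILES: 1.
π bonds: 3 double bonds (each 1 DoU) → 3 DoU from unsaturation.
Total DoU = 1 + 3 = 4.

4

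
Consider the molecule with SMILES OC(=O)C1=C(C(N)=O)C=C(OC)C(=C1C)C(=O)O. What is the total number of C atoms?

11

Count every carbon token in the SMILES (each C, including those in ring-closure positions and inside branches).
Carbon count: 11.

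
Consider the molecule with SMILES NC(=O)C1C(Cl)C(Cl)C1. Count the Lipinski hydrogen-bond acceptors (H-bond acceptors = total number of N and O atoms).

N atoms: 1; O atoms: 1.
Lipinski HBA = 1 + 1 = 2.

2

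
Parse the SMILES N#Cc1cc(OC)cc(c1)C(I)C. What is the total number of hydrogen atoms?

Walk through each heavy atom and fill implicit hydrogens from standard valence (C 4, N 3, O 2, S 2, halogen 1); for lowercase aromatic atoms, an aromatic c carries 1 H when it has two neighbours and 0 H with three, and aromatic n carries 0 H:
  atom 1: N, bond orders sum to 3 (valence 3) → 0 H
  atom 2: C, bond orders sum to 4 (valence 4) → 0 H
  atom 3: aromatic c, 3 neighbours → 0 H
  atom 4: aromatic c, 2 neighbours → 1 H
  atom 5: aromatic c, 3 neighbours → 0 H
  atom 6: O, bond orders sum to 2 (valence 2) → 0 H
  atom 7: C, bond orders sum to 1 (valence 4) → 3 H
  atom 8: aromatic c, 2 neighbours → 1 H
  atom 9: aromatic c, 3 neighbours → 0 H
  atom 10: aromatic c, 2 neighbours → 1 H
  atom 11: C, bond orders sum to 3 (valence 4) → 1 H
  atom 12: I (halogen, monovalent) → 0 H
  atom 13: C, bond orders sum to 1 (valence 4) → 3 H
Total hydrogens: 10.

10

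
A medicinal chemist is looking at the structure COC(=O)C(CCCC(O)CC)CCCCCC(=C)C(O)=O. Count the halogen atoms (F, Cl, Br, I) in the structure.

0

Scan the SMILES for the halogen motif — none present.
Groups that are present: 1 alkene, 1 carboxylic acid, 1 ester, 1 hydroxyl.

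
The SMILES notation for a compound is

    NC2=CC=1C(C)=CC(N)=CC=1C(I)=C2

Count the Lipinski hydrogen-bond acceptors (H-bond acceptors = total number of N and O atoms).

N atoms: 2; O atoms: 0.
Lipinski HBA = 2 + 0 = 2.

2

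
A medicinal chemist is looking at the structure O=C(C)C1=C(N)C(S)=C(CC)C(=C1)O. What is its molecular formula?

C10H13NO2S

Walk through each heavy atom and fill implicit hydrogens from standard valence (C 4, N 3, O 2, S 2, halogen 1):
  atom 1: O, bond orders sum to 2 (valence 2) → 0 H
  atom 2: C, bond orders sum to 4 (valence 4) → 0 H
  atom 3: C, bond orders sum to 1 (valence 4) → 3 H
  atom 4: C, bond orders sum to 4 (valence 4) → 0 H
  atom 5: C, bond orders sum to 4 (valence 4) → 0 H
  atom 6: N, bond orders sum to 1 (valence 3) → 2 H
  atom 7: C, bond orders sum to 4 (valence 4) → 0 H
  atom 8: S, bond orders sum to 1 (valence 2) → 1 H
  atom 9: C, bond orders sum to 4 (valence 4) → 0 H
  atom 10: C, bond orders sum to 2 (valence 4) → 2 H
  atom 11: C, bond orders sum to 1 (valence 4) → 3 H
  atom 12: C, bond orders sum to 4 (valence 4) → 0 H
  atom 13: C, bond orders sum to 3 (valence 4) → 1 H
  atom 14: O, bond orders sum to 1 (valence 2) → 1 H
Totals → C:10, H:13, N:1, O:2, S:1.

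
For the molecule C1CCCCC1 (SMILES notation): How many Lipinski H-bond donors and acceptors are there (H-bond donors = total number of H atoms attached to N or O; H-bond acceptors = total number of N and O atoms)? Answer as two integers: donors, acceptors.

0, 0

Donors: find every N or O and count the H atoms it carries.
  (no N or O atoms present)
Lipinski HBD = 0.
Acceptors: N atoms = 0, O atoms = 0 → HBA = 0.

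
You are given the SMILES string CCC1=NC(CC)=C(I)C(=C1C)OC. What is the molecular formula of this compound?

Walk through each heavy atom and fill implicit hydrogens from standard valence (C 4, N 3, O 2, S 2, halogen 1):
  atom 1: C, bond orders sum to 1 (valence 4) → 3 H
  atom 2: C, bond orders sum to 2 (valence 4) → 2 H
  atom 3: C, bond orders sum to 4 (valence 4) → 0 H
  atom 4: N, bond orders sum to 3 (valence 3) → 0 H
  atom 5: C, bond orders sum to 4 (valence 4) → 0 H
  atom 6: C, bond orders sum to 2 (valence 4) → 2 H
  atom 7: C, bond orders sum to 1 (valence 4) → 3 H
  atom 8: C, bond orders sum to 4 (valence 4) → 0 H
  atom 9: I (halogen, monovalent) → 0 H
  atom 10: C, bond orders sum to 4 (valence 4) → 0 H
  atom 11: C, bond orders sum to 4 (valence 4) → 0 H
  atom 12: C, bond orders sum to 1 (valence 4) → 3 H
  atom 13: O, bond orders sum to 2 (valence 2) → 0 H
  atom 14: C, bond orders sum to 1 (valence 4) → 3 H
Totals → C:11, H:16, I:1, N:1, O:1.
In Hill order: C11H16INO.

C11H16INO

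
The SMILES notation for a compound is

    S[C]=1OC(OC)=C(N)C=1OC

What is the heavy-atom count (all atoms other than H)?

11

Every atom symbol written in the SMILES (organic subset) is one heavy atom; implicit H are not written.
Heavy atoms by element → C:6, N:1, O:3, S:1.
Total: 11.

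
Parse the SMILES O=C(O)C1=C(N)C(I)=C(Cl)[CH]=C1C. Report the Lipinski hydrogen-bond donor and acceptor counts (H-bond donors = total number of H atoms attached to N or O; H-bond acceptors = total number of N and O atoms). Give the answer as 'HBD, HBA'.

3, 3

Donors: find every N or O and count the H atoms it carries.
  atom 1 (O): bond orders sum to 2 → 0 H
  atom 3 (O): bond orders sum to 1 → 1 H
  atom 6 (N): bond orders sum to 1 → 2 H
Lipinski HBD = 3.
Acceptors: N atoms = 1, O atoms = 2 → HBA = 3.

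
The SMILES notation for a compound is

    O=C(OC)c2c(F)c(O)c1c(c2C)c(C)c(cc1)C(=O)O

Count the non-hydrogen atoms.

Every atom symbol written in the SMILES (organic subset) is one heavy atom; implicit H are not written.
Heavy atoms by element → C:15, F:1, O:5.
Total: 21.

21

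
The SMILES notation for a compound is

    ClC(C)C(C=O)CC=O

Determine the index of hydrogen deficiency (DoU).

Molecular formula: C6H9ClO2.
DoU = (2C + 2 + N − H − X) / 2, where X is the halogen count and O/S are ignored.
    = (2·6 + 2 + 0 − 9 − 1) / 2 = 4 / 2 = 2.

2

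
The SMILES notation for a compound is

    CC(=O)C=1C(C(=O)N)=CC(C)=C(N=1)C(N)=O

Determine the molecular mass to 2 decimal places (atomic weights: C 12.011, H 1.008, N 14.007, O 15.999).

221.22 g/mol

First, the molecular formula is C10H11N3O3 (counting implicit H from valence).
  C: 10 × 12.011 = 120.110
  H: 11 × 1.008 = 11.088
  N: 3 × 14.007 = 42.021
  O: 3 × 15.999 = 47.997
Sum: 10×12.011 + 11×1.008 + 3×14.007 + 3×15.999 = 221.216 → 221.22 g/mol.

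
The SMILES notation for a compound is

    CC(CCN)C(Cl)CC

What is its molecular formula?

Walk through each heavy atom and fill implicit hydrogens from standard valence (C 4, N 3, O 2, S 2, halogen 1):
  atom 1: C, bond orders sum to 1 (valence 4) → 3 H
  atom 2: C, bond orders sum to 3 (valence 4) → 1 H
  atom 3: C, bond orders sum to 2 (valence 4) → 2 H
  atom 4: C, bond orders sum to 2 (valence 4) → 2 H
  atom 5: N, bond orders sum to 1 (valence 3) → 2 H
  atom 6: C, bond orders sum to 3 (valence 4) → 1 H
  atom 7: Cl (halogen, monovalent) → 0 H
  atom 8: C, bond orders sum to 2 (valence 4) → 2 H
  atom 9: C, bond orders sum to 1 (valence 4) → 3 H
Totals → C:7, H:16, Cl:1, N:1.

C7H16ClN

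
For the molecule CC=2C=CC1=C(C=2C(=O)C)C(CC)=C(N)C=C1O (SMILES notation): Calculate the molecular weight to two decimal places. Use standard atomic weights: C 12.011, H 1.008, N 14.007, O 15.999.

First, the molecular formula is C15H17NO2 (counting implicit H from valence).
  C: 15 × 12.011 = 180.165
  H: 17 × 1.008 = 17.136
  N: 1 × 14.007 = 14.007
  O: 2 × 15.999 = 31.998
Sum: 15×12.011 + 17×1.008 + 1×14.007 + 2×15.999 = 243.306 → 243.31 g/mol.

243.31 g/mol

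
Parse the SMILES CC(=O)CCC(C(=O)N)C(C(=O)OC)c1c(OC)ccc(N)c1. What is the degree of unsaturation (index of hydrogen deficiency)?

7

Molecular formula: C16H22N2O5.
DoU = (2C + 2 + N − H − X) / 2, where X is the halogen count and O/S are ignored.
    = (2·16 + 2 + 2 − 22 − 0) / 2 = 14 / 2 = 7.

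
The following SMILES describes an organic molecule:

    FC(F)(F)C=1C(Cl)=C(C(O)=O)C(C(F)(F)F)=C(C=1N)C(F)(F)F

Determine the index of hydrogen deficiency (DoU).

Degree of unsaturation = (number of rings) + (number of π bonds).
Ring closures in the SMILES: 1.
π bonds: 4 double bonds (each 1 DoU) → 4 DoU from unsaturation.
Total DoU = 1 + 4 = 5.

5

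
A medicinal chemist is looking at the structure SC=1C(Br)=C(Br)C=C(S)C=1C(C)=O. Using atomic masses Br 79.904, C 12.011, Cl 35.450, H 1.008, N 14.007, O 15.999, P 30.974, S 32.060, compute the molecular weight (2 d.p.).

342.06 g/mol

First, the molecular formula is C8H6Br2OS2 (counting implicit H from valence).
  Br: 2 × 79.904 = 159.808
  C: 8 × 12.011 = 96.088
  H: 6 × 1.008 = 6.048
  O: 1 × 15.999 = 15.999
  S: 2 × 32.060 = 64.120
Sum: 2×79.904 + 8×12.011 + 6×1.008 + 1×15.999 + 2×32.060 = 342.063 → 342.06 g/mol.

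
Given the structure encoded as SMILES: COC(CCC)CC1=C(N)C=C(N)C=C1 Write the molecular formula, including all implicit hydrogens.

Walk through each heavy atom and fill implicit hydrogens from standard valence (C 4, N 3, O 2, S 2, halogen 1):
  atom 1: C, bond orders sum to 1 (valence 4) → 3 H
  atom 2: O, bond orders sum to 2 (valence 2) → 0 H
  atom 3: C, bond orders sum to 3 (valence 4) → 1 H
  atom 4: C, bond orders sum to 2 (valence 4) → 2 H
  atom 5: C, bond orders sum to 2 (valence 4) → 2 H
  atom 6: C, bond orders sum to 1 (valence 4) → 3 H
  atom 7: C, bond orders sum to 2 (valence 4) → 2 H
  atom 8: C, bond orders sum to 4 (valence 4) → 0 H
  atom 9: C, bond orders sum to 4 (valence 4) → 0 H
  atom 10: N, bond orders sum to 1 (valence 3) → 2 H
  atom 11: C, bond orders sum to 3 (valence 4) → 1 H
  atom 12: C, bond orders sum to 4 (valence 4) → 0 H
  atom 13: N, bond orders sum to 1 (valence 3) → 2 H
  atom 14: C, bond orders sum to 3 (valence 4) → 1 H
  atom 15: C, bond orders sum to 3 (valence 4) → 1 H
Totals → C:12, H:20, N:2, O:1.
In Hill order: C12H20N2O.

C12H20N2O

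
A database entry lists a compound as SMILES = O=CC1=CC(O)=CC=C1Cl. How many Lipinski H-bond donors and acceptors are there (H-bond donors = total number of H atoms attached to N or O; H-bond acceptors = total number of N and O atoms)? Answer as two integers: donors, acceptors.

1, 2

Donors: find every N or O and count the H atoms it carries.
  atom 1 (O): bond orders sum to 2 → 0 H
  atom 6 (O): bond orders sum to 1 → 1 H
Lipinski HBD = 1.
Acceptors: N atoms = 0, O atoms = 2 → HBA = 2.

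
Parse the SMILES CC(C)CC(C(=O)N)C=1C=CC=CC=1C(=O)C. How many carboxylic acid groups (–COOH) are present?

Scan the SMILES for the carboxylic acid motif — none present.
Groups that are present: 1 amide, 1 ketone.

0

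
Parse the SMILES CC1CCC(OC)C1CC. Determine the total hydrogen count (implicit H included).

Walk through each heavy atom and fill implicit hydrogens from standard valence (C 4, N 3, O 2, S 2, halogen 1):
  atom 1: C, bond orders sum to 1 (valence 4) → 3 H
  atom 2: C, bond orders sum to 3 (valence 4) → 1 H
  atom 3: C, bond orders sum to 2 (valence 4) → 2 H
  atom 4: C, bond orders sum to 2 (valence 4) → 2 H
  atom 5: C, bond orders sum to 3 (valence 4) → 1 H
  atom 6: O, bond orders sum to 2 (valence 2) → 0 H
  atom 7: C, bond orders sum to 1 (valence 4) → 3 H
  atom 8: C, bond orders sum to 3 (valence 4) → 1 H
  atom 9: C, bond orders sum to 2 (valence 4) → 2 H
  atom 10: C, bond orders sum to 1 (valence 4) → 3 H
Total hydrogens: 18.

18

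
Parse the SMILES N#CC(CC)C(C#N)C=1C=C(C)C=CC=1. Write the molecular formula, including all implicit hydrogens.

C13H14N2

Walk through each heavy atom and fill implicit hydrogens from standard valence (C 4, N 3, O 2, S 2, halogen 1):
  atom 1: N, bond orders sum to 3 (valence 3) → 0 H
  atom 2: C, bond orders sum to 4 (valence 4) → 0 H
  atom 3: C, bond orders sum to 3 (valence 4) → 1 H
  atom 4: C, bond orders sum to 2 (valence 4) → 2 H
  atom 5: C, bond orders sum to 1 (valence 4) → 3 H
  atom 6: C, bond orders sum to 3 (valence 4) → 1 H
  atom 7: C, bond orders sum to 4 (valence 4) → 0 H
  atom 8: N, bond orders sum to 3 (valence 3) → 0 H
  atom 9: C, bond orders sum to 4 (valence 4) → 0 H
  atom 10: C, bond orders sum to 3 (valence 4) → 1 H
  atom 11: C, bond orders sum to 4 (valence 4) → 0 H
  atom 12: C, bond orders sum to 1 (valence 4) → 3 H
  atom 13: C, bond orders sum to 3 (valence 4) → 1 H
  atom 14: C, bond orders sum to 3 (valence 4) → 1 H
  atom 15: C, bond orders sum to 3 (valence 4) → 1 H
Totals → C:13, H:14, N:2.
In Hill order: C13H14N2.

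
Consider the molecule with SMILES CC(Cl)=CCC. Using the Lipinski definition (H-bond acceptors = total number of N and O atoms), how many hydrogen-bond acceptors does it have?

N atoms: 0; O atoms: 0.
Lipinski HBA = 0 + 0 = 0.

0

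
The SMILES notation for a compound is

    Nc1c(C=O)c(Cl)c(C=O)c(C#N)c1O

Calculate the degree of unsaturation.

8

Molecular formula: C9H5ClN2O3.
DoU = (2C + 2 + N − H − X) / 2, where X is the halogen count and O/S are ignored.
    = (2·9 + 2 + 2 − 5 − 1) / 2 = 16 / 2 = 8.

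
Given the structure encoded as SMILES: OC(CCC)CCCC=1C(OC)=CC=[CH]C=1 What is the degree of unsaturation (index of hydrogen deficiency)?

Molecular formula: C14H22O2.
DoU = (2C + 2 + N − H − X) / 2, where X is the halogen count and O/S are ignored.
    = (2·14 + 2 + 0 − 22 − 0) / 2 = 8 / 2 = 4.

4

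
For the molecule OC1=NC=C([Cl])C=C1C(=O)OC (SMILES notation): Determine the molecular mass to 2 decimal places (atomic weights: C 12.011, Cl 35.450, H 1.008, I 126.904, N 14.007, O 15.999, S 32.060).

187.58 g/mol

First, the molecular formula is C7H6ClNO3 (counting implicit H from valence).
  C: 7 × 12.011 = 84.077
  Cl: 1 × 35.450 = 35.450
  H: 6 × 1.008 = 6.048
  N: 1 × 14.007 = 14.007
  O: 3 × 15.999 = 47.997
Sum: 7×12.011 + 1×35.450 + 6×1.008 + 1×14.007 + 3×15.999 = 187.579 → 187.58 g/mol.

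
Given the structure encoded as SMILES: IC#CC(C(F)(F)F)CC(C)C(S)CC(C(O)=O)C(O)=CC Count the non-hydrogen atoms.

22

Every atom symbol written in the SMILES (organic subset) is one heavy atom; implicit H are not written.
Heavy atoms by element → C:14, F:3, I:1, O:3, S:1.
Total: 22.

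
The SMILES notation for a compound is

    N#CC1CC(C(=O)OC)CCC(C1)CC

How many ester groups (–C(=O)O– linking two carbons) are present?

The ester motif appears at heavy-atom position 6 in the SMILES.
Other groups present: 1 nitrile.
Ester count: 1.

1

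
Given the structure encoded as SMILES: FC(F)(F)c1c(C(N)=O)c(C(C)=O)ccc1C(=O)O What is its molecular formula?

Walk through each heavy atom and fill implicit hydrogens from standard valence (C 4, N 3, O 2, S 2, halogen 1); for lowercase aromatic atoms, an aromatic c carries 1 H when it has two neighbours and 0 H with three, and aromatic n carries 0 H:
  atom 1: F (halogen, monovalent) → 0 H
  atom 2: C, bond orders sum to 4 (valence 4) → 0 H
  atom 3: F (halogen, monovalent) → 0 H
  atom 4: F (halogen, monovalent) → 0 H
  atom 5: aromatic c, 3 neighbours → 0 H
  atom 6: aromatic c, 3 neighbours → 0 H
  atom 7: C, bond orders sum to 4 (valence 4) → 0 H
  atom 8: N, bond orders sum to 1 (valence 3) → 2 H
  atom 9: O, bond orders sum to 2 (valence 2) → 0 H
  atom 10: aromatic c, 3 neighbours → 0 H
  atom 11: C, bond orders sum to 4 (valence 4) → 0 H
  atom 12: C, bond orders sum to 1 (valence 4) → 3 H
  atom 13: O, bond orders sum to 2 (valence 2) → 0 H
  atom 14: aromatic c, 2 neighbours → 1 H
  atom 15: aromatic c, 2 neighbours → 1 H
  atom 16: aromatic c, 3 neighbours → 0 H
  atom 17: C, bond orders sum to 4 (valence 4) → 0 H
  atom 18: O, bond orders sum to 2 (valence 2) → 0 H
  atom 19: O, bond orders sum to 1 (valence 2) → 1 H
Totals → C:11, H:8, F:3, N:1, O:4.
In Hill order: C11H8F3NO4.

C11H8F3NO4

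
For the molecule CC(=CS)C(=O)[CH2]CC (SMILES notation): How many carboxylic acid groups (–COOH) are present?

Scan the SMILES for the carboxylic acid motif — none present.
Groups that are present: 1 alkene, 1 ketone, 1 thiol.

0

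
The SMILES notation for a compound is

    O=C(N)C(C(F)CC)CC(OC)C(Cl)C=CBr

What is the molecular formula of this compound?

C11H18BrClFNO2

Walk through each heavy atom and fill implicit hydrogens from standard valence (C 4, N 3, O 2, S 2, halogen 1):
  atom 1: O, bond orders sum to 2 (valence 2) → 0 H
  atom 2: C, bond orders sum to 4 (valence 4) → 0 H
  atom 3: N, bond orders sum to 1 (valence 3) → 2 H
  atom 4: C, bond orders sum to 3 (valence 4) → 1 H
  atom 5: C, bond orders sum to 3 (valence 4) → 1 H
  atom 6: F (halogen, monovalent) → 0 H
  atom 7: C, bond orders sum to 2 (valence 4) → 2 H
  atom 8: C, bond orders sum to 1 (valence 4) → 3 H
  atom 9: C, bond orders sum to 2 (valence 4) → 2 H
  atom 10: C, bond orders sum to 3 (valence 4) → 1 H
  atom 11: O, bond orders sum to 2 (valence 2) → 0 H
  atom 12: C, bond orders sum to 1 (valence 4) → 3 H
  atom 13: C, bond orders sum to 3 (valence 4) → 1 H
  atom 14: Cl (halogen, monovalent) → 0 H
  atom 15: C, bond orders sum to 3 (valence 4) → 1 H
  atom 16: C, bond orders sum to 3 (valence 4) → 1 H
  atom 17: Br (halogen, monovalent) → 0 H
Totals → C:11, H:18, Br:1, Cl:1, F:1, N:1, O:2.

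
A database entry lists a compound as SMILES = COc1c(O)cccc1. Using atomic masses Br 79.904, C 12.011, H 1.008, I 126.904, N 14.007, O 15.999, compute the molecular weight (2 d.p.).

124.14 g/mol

First, the molecular formula is C7H8O2 (counting implicit H from valence).
  C: 7 × 12.011 = 84.077
  H: 8 × 1.008 = 8.064
  O: 2 × 15.999 = 31.998
Sum: 7×12.011 + 8×1.008 + 2×15.999 = 124.139 → 124.14 g/mol.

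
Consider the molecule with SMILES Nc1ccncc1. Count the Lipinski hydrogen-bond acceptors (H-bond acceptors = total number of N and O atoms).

2

N atoms: 2; O atoms: 0.
Lipinski HBA = 2 + 0 = 2.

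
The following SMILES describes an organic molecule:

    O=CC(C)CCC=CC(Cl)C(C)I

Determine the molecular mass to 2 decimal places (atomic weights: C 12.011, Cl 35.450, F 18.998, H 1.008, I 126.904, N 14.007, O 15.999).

First, the molecular formula is C10H16ClIO (counting implicit H from valence).
  C: 10 × 12.011 = 120.110
  Cl: 1 × 35.450 = 35.450
  H: 16 × 1.008 = 16.128
  I: 1 × 126.904 = 126.904
  O: 1 × 15.999 = 15.999
Sum: 10×12.011 + 1×35.450 + 16×1.008 + 1×126.904 + 1×15.999 = 314.591 → 314.59 g/mol.

314.59 g/mol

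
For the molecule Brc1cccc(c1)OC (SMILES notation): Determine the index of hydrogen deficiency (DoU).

Molecular formula: C7H7BrO.
DoU = (2C + 2 + N − H − X) / 2, where X is the halogen count and O/S are ignored.
    = (2·7 + 2 + 0 − 7 − 1) / 2 = 8 / 2 = 4.

4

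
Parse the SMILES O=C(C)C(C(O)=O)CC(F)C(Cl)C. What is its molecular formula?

C8H12ClFO3

Walk through each heavy atom and fill implicit hydrogens from standard valence (C 4, N 3, O 2, S 2, halogen 1):
  atom 1: O, bond orders sum to 2 (valence 2) → 0 H
  atom 2: C, bond orders sum to 4 (valence 4) → 0 H
  atom 3: C, bond orders sum to 1 (valence 4) → 3 H
  atom 4: C, bond orders sum to 3 (valence 4) → 1 H
  atom 5: C, bond orders sum to 4 (valence 4) → 0 H
  atom 6: O, bond orders sum to 1 (valence 2) → 1 H
  atom 7: O, bond orders sum to 2 (valence 2) → 0 H
  atom 8: C, bond orders sum to 2 (valence 4) → 2 H
  atom 9: C, bond orders sum to 3 (valence 4) → 1 H
  atom 10: F (halogen, monovalent) → 0 H
  atom 11: C, bond orders sum to 3 (valence 4) → 1 H
  atom 12: Cl (halogen, monovalent) → 0 H
  atom 13: C, bond orders sum to 1 (valence 4) → 3 H
Totals → C:8, H:12, Cl:1, F:1, O:3.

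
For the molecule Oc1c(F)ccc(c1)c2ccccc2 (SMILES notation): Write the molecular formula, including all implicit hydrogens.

C12H9FO

Walk through each heavy atom and fill implicit hydrogens from standard valence (C 4, N 3, O 2, S 2, halogen 1); for lowercase aromatic atoms, an aromatic c carries 1 H when it has two neighbours and 0 H with three, and aromatic n carries 0 H:
  atom 1: O, bond orders sum to 1 (valence 2) → 1 H
  atom 2: aromatic c, 3 neighbours → 0 H
  atom 3: aromatic c, 3 neighbours → 0 H
  atom 4: F (halogen, monovalent) → 0 H
  atom 5: aromatic c, 2 neighbours → 1 H
  atom 6: aromatic c, 2 neighbours → 1 H
  atom 7: aromatic c, 3 neighbours → 0 H
  atom 8: aromatic c, 2 neighbours → 1 H
  atom 9: aromatic c, 3 neighbours → 0 H
  atom 10: aromatic c, 2 neighbours → 1 H
  atom 11: aromatic c, 2 neighbours → 1 H
  atom 12: aromatic c, 2 neighbours → 1 H
  atom 13: aromatic c, 2 neighbours → 1 H
  atom 14: aromatic c, 2 neighbours → 1 H
Totals → C:12, H:9, F:1, O:1.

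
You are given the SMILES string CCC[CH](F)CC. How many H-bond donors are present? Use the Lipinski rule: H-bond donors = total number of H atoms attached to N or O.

Donors: find every N or O and count the H atoms it carries.
  (no N or O atoms present)
Lipinski HBD = 0.

0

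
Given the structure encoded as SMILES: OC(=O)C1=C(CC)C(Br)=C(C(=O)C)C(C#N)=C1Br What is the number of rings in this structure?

1

In SMILES, each pair of matching ring-closure digits denotes one ring-closing bond; the number of such bonds equals the number of independent rings.
Ring-closure bonds here: 1.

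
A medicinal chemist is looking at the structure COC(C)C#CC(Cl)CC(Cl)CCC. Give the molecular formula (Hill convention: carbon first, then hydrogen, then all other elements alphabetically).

Walk through each heavy atom and fill implicit hydrogens from standard valence (C 4, N 3, O 2, S 2, halogen 1):
  atom 1: C, bond orders sum to 1 (valence 4) → 3 H
  atom 2: O, bond orders sum to 2 (valence 2) → 0 H
  atom 3: C, bond orders sum to 3 (valence 4) → 1 H
  atom 4: C, bond orders sum to 1 (valence 4) → 3 H
  atom 5: C, bond orders sum to 4 (valence 4) → 0 H
  atom 6: C, bond orders sum to 4 (valence 4) → 0 H
  atom 7: C, bond orders sum to 3 (valence 4) → 1 H
  atom 8: Cl (halogen, monovalent) → 0 H
  atom 9: C, bond orders sum to 2 (valence 4) → 2 H
  atom 10: C, bond orders sum to 3 (valence 4) → 1 H
  atom 11: Cl (halogen, monovalent) → 0 H
  atom 12: C, bond orders sum to 2 (valence 4) → 2 H
  atom 13: C, bond orders sum to 2 (valence 4) → 2 H
  atom 14: C, bond orders sum to 1 (valence 4) → 3 H
Totals → C:11, H:18, Cl:2, O:1.

C11H18Cl2O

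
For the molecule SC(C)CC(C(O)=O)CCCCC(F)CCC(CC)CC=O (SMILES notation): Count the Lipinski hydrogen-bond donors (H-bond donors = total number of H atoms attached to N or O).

Donors: find every N or O and count the H atoms it carries.
  atom 7 (O): bond orders sum to 1 → 1 H
  atom 8 (O): bond orders sum to 2 → 0 H
  atom 22 (O): bond orders sum to 2 → 0 H
Lipinski HBD = 1.

1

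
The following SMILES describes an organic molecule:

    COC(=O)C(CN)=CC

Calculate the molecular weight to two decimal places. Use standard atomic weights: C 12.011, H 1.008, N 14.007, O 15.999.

First, the molecular formula is C6H11NO2 (counting implicit H from valence).
  C: 6 × 12.011 = 72.066
  H: 11 × 1.008 = 11.088
  N: 1 × 14.007 = 14.007
  O: 2 × 15.999 = 31.998
Sum: 6×12.011 + 11×1.008 + 1×14.007 + 2×15.999 = 129.159 → 129.16 g/mol.

129.16 g/mol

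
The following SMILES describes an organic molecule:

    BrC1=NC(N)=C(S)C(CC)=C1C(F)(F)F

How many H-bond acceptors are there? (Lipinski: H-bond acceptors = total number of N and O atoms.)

2

N atoms: 2; O atoms: 0.
Lipinski HBA = 2 + 0 = 2.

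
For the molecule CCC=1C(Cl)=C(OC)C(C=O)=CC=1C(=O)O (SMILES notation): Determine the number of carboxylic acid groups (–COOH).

1

The carboxylic acid motif appears at heavy-atom position 14 in the SMILES.
Other groups present: 1 aldehyde, 1 ether.
Carboxylic acid count: 1.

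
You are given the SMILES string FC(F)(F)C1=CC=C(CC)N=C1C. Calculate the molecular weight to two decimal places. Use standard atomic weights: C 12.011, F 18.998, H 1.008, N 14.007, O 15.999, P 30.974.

189.18 g/mol

First, the molecular formula is C9H10F3N (counting implicit H from valence).
  C: 9 × 12.011 = 108.099
  F: 3 × 18.998 = 56.994
  H: 10 × 1.008 = 10.080
  N: 1 × 14.007 = 14.007
Sum: 9×12.011 + 3×18.998 + 10×1.008 + 1×14.007 = 189.180 → 189.18 g/mol.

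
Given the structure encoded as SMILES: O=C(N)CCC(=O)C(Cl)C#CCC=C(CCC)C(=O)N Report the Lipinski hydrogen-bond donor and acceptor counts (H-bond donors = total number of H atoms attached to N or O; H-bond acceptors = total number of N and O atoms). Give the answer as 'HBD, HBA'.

4, 5

Donors: find every N or O and count the H atoms it carries.
  atom 1 (O): bond orders sum to 2 → 0 H
  atom 3 (N): bond orders sum to 1 → 2 H
  atom 7 (O): bond orders sum to 2 → 0 H
  atom 19 (O): bond orders sum to 2 → 0 H
  atom 20 (N): bond orders sum to 1 → 2 H
Lipinski HBD = 4.
Acceptors: N atoms = 2, O atoms = 3 → HBA = 5.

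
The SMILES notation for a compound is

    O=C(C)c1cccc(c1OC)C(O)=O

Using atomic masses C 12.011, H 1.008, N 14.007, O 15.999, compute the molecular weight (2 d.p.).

194.19 g/mol

First, the molecular formula is C10H10O4 (counting implicit H from valence).
  C: 10 × 12.011 = 120.110
  H: 10 × 1.008 = 10.080
  O: 4 × 15.999 = 63.996
Sum: 10×12.011 + 10×1.008 + 4×15.999 = 194.186 → 194.19 g/mol.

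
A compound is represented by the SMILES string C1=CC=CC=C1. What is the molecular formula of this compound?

C6H6

Walk through each heavy atom and fill implicit hydrogens from standard valence (C 4, N 3, O 2, S 2, halogen 1):
  atom 1: C, bond orders sum to 3 (valence 4) → 1 H
  atom 2: C, bond orders sum to 3 (valence 4) → 1 H
  atom 3: C, bond orders sum to 3 (valence 4) → 1 H
  atom 4: C, bond orders sum to 3 (valence 4) → 1 H
  atom 5: C, bond orders sum to 3 (valence 4) → 1 H
  atom 6: C, bond orders sum to 3 (valence 4) → 1 H
Totals → C:6, H:6.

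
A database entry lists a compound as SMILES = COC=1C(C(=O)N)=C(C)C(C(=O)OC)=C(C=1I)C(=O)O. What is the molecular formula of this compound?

C12H12INO6

Walk through each heavy atom and fill implicit hydrogens from standard valence (C 4, N 3, O 2, S 2, halogen 1):
  atom 1: C, bond orders sum to 1 (valence 4) → 3 H
  atom 2: O, bond orders sum to 2 (valence 2) → 0 H
  atom 3: C, bond orders sum to 4 (valence 4) → 0 H
  atom 4: C, bond orders sum to 4 (valence 4) → 0 H
  atom 5: C, bond orders sum to 4 (valence 4) → 0 H
  atom 6: O, bond orders sum to 2 (valence 2) → 0 H
  atom 7: N, bond orders sum to 1 (valence 3) → 2 H
  atom 8: C, bond orders sum to 4 (valence 4) → 0 H
  atom 9: C, bond orders sum to 1 (valence 4) → 3 H
  atom 10: C, bond orders sum to 4 (valence 4) → 0 H
  atom 11: C, bond orders sum to 4 (valence 4) → 0 H
  atom 12: O, bond orders sum to 2 (valence 2) → 0 H
  atom 13: O, bond orders sum to 2 (valence 2) → 0 H
  atom 14: C, bond orders sum to 1 (valence 4) → 3 H
  atom 15: C, bond orders sum to 4 (valence 4) → 0 H
  atom 16: C, bond orders sum to 4 (valence 4) → 0 H
  atom 17: I (halogen, monovalent) → 0 H
  atom 18: C, bond orders sum to 4 (valence 4) → 0 H
  atom 19: O, bond orders sum to 2 (valence 2) → 0 H
  atom 20: O, bond orders sum to 1 (valence 2) → 1 H
Totals → C:12, H:12, I:1, N:1, O:6.
In Hill order: C12H12INO6.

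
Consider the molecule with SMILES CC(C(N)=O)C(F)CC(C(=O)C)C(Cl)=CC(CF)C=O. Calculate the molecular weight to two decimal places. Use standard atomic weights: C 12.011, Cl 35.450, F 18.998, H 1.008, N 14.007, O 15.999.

309.74 g/mol

First, the molecular formula is C13H18ClF2NO3 (counting implicit H from valence).
  C: 13 × 12.011 = 156.143
  Cl: 1 × 35.450 = 35.450
  F: 2 × 18.998 = 37.996
  H: 18 × 1.008 = 18.144
  N: 1 × 14.007 = 14.007
  O: 3 × 15.999 = 47.997
Sum: 13×12.011 + 1×35.450 + 2×18.998 + 18×1.008 + 1×14.007 + 3×15.999 = 309.737 → 309.74 g/mol.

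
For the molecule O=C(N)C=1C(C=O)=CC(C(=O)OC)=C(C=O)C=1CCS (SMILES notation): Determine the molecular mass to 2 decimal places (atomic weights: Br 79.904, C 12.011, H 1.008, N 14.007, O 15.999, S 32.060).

295.31 g/mol

First, the molecular formula is C13H13NO5S (counting implicit H from valence).
  C: 13 × 12.011 = 156.143
  H: 13 × 1.008 = 13.104
  N: 1 × 14.007 = 14.007
  O: 5 × 15.999 = 79.995
  S: 1 × 32.060 = 32.060
Sum: 13×12.011 + 13×1.008 + 1×14.007 + 5×15.999 + 1×32.060 = 295.309 → 295.31 g/mol.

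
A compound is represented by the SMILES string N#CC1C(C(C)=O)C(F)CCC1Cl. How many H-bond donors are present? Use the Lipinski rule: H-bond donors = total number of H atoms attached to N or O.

0

Donors: find every N or O and count the H atoms it carries.
  atom 1 (N): bond orders sum to 3 → 0 H
  atom 7 (O): bond orders sum to 2 → 0 H
Lipinski HBD = 0.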